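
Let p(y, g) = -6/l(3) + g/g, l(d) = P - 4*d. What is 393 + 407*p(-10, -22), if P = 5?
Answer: 8042/7 ≈ 1148.9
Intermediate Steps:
l(d) = 5 - 4*d
p(y, g) = 13/7 (p(y, g) = -6/(5 - 4*3) + g/g = -6/(5 - 12) + 1 = -6/(-7) + 1 = -6*(-1/7) + 1 = 6/7 + 1 = 13/7)
393 + 407*p(-10, -22) = 393 + 407*(13/7) = 393 + 5291/7 = 8042/7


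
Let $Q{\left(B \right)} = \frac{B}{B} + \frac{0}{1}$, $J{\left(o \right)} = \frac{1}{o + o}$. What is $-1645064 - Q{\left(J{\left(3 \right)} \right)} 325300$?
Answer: $-1970364$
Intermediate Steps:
$J{\left(o \right)} = \frac{1}{2 o}$
$Q{\left(B \right)} = 1$ ($Q{\left(B \right)} = 1 + 0 \cdot 1 = 1 + 0 = 1$)
$-1645064 - Q{\left(J{\left(3 \right)} \right)} 325300 = -1645064 - 1 \cdot 325300 = -1645064 - 325300 = -1970364$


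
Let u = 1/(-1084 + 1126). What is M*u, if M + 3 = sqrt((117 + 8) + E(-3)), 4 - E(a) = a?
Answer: -1/14 + sqrt(33)/21 ≈ 0.20212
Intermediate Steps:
E(a) = 4 - a
u = 1/42 ≈ 0.023810
M = -3 + 2*sqrt(33) (M = -3 + sqrt((117 + 8) + (4 - 1*(-3))) = -3 + sqrt(125 + (4 + 3)) = -3 + sqrt(125 + 7) = -3 + sqrt(132) = -3 + 2*sqrt(33) ≈ 8.4891)
M*u = (-3 + 2*sqrt(33))*(1/42) = -1/14 + sqrt(33)/21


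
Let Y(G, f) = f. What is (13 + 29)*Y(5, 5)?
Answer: 210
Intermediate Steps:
(13 + 29)*Y(5, 5) = (13 + 29)*5 = 42*5 = 210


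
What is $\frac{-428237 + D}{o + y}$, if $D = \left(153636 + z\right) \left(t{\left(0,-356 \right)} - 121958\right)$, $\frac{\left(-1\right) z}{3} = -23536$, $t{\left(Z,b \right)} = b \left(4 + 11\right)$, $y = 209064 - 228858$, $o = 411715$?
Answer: $- \frac{28546240949}{391921} \approx -72837.0$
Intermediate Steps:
$y = -19794$
$t{\left(Z,b \right)} = 15 b$ ($t{\left(Z,b \right)} = b 15 = 15 b$)
$z = 70608$ ($z = \left(-3\right) \left(-23536\right) = 70608$)
$D = -28545812712$ ($D = \left(153636 + 70608\right) \left(15 \left(-356\right) - 121958\right) = 224244 \left(-5340 - 121958\right) = 224244 \left(-127298\right) = -28545812712$)
$\frac{-428237 + D}{o + y} = \frac{-428237 - 28545812712}{411715 - 19794} = - \frac{28546240949}{391921}$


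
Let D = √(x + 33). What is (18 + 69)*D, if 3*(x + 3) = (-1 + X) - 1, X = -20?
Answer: 58*√51 ≈ 414.20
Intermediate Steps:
x = -31/3 (x = -3 + ((-1 - 20) - 1)/3 = -3 + (-21 - 1)/3 = -3 + (⅓)*(-22) = -3 - 22/3 = -31/3 ≈ -10.333)
D = 2*√51/3 (D = √(-31/3 + 33) = √(68/3) = 2*√51/3 ≈ 4.7610)
(18 + 69)*D = (18 + 69)*(2*√51/3) = 87*(2*√51/3) = 58*√51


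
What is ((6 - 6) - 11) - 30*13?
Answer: -401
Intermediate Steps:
((6 - 6) - 11) - 30*13 = (0 - 11) - 390 = -11 - 390 = -401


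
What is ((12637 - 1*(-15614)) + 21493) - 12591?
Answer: 37153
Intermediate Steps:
((12637 - 1*(-15614)) + 21493) - 12591 = ((12637 + 15614) + 21493) - 12591 = (28251 + 21493) - 12591 = 49744 - 12591 = 37153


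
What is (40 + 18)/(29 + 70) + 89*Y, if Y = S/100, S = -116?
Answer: -254069/2475 ≈ -102.65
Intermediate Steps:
Y = -29/25 (Y = -116/100 = -116*1/100 = -29/25 ≈ -1.1600)
(40 + 18)/(29 + 70) + 89*Y = (40 + 18)/(29 + 70) + 89*(-29/25) = 58/99 - 2581/25 = -254069/2475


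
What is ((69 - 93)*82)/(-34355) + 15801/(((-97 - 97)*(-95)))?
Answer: 115822719/126632530 ≈ 0.91464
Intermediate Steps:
((69 - 93)*82)/(-34355) + 15801/(((-97 - 97)*(-95))) = -24*82*(-1/34355) + 15801/((-194*(-95))) = -1968*(-1/34355) + 15801/18430 = 1968/34355 + 15801*(1/18430) = 1968/34355 + 15801/18430 = 115822719/126632530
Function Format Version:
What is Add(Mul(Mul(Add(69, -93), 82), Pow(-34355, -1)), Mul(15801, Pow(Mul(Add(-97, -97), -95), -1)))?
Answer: Rational(115822719, 126632530) ≈ 0.91464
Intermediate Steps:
Add(Mul(Mul(Add(69, -93), 82), Pow(-34355, -1)), Mul(15801, Pow(Mul(Add(-97, -97), -95), -1))) = Add(Mul(Mul(-24, 82), Rational(-1, 34355)), Mul(15801, Pow(Mul(-194, -95), -1))) = Add(Mul(-1968, Rational(-1, 34355)), Mul(15801, Pow(18430, -1))) = Add(Rational(1968, 34355), Mul(15801, Rational(1, 18430))) = Add(Rational(1968, 34355), Rational(15801, 18430)) = Rational(115822719, 126632530)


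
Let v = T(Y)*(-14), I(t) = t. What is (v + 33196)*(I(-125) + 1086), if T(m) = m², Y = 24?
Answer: 24151852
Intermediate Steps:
v = -8064 (v = 24²*(-14) = 576*(-14) = -8064)
(v + 33196)*(I(-125) + 1086) = (-8064 + 33196)*(-125 + 1086) = 25132*961 = 24151852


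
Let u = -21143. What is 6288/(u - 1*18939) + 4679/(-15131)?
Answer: -141343703/303240371 ≈ -0.46611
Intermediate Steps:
6288/(u - 1*18939) + 4679/(-15131) = 6288/(-21143 - 1*18939) + 4679/(-15131) = 6288/(-21143 - 18939) + 4679*(-1/15131) = 6288/(-40082) - 4679/15131 = 6288*(-1/40082) - 4679/15131 = -3144/20041 - 4679/15131 = -141343703/303240371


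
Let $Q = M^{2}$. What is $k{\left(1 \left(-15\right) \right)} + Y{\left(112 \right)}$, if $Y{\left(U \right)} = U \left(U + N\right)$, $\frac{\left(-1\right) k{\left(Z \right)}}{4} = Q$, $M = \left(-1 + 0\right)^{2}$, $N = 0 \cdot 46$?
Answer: $12540$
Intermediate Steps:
$N = 0$
$M = 1$ ($M = \left(-1\right)^{2} = 1$)
$Q = 1$ ($Q = 1^{2} = 1$)
$k{\left(Z \right)} = -4$ ($k{\left(Z \right)} = \left(-4\right) 1 = -4$)
$Y{\left(U \right)} = U^{2}$ ($Y{\left(U \right)} = U \left(U + 0\right) = U U = U^{2}$)
$k{\left(1 \left(-15\right) \right)} + Y{\left(112 \right)} = -4 + 112^{2} = -4 + 12544 = 12540$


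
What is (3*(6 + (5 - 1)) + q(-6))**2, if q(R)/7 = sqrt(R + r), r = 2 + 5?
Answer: 1369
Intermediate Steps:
r = 7
q(R) = 7*sqrt(7 + R) (q(R) = 7*sqrt(R + 7) = 7*sqrt(7 + R))
(3*(6 + (5 - 1)) + q(-6))**2 = (3*(6 + (5 - 1)) + 7*sqrt(7 - 6))**2 = (3*(6 + 4) + 7*sqrt(1))**2 = (3*10 + 7*1)**2 = (30 + 7)**2 = 37**2 = 1369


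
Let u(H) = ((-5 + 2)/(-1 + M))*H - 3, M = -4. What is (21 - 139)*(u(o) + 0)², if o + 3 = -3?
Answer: -128502/25 ≈ -5140.1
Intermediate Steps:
o = -6 (o = -3 - 3 = -6)
u(H) = -3 + 3*H/5 (u(H) = ((-5 + 2)/(-1 - 4))*H - 3 = (-3/(-5))*H - 3 = (-3*(-⅕))*H - 3 = 3*H/5 - 3 = -3 + 3*H/5)
(21 - 139)*(u(o) + 0)² = (21 - 139)*((-3 + (⅗)*(-6)) + 0)² = -118*((-3 - 18/5) + 0)² = -118*(-33/5 + 0)² = -118*(-33/5)² = -118*1089/25 = -128502/25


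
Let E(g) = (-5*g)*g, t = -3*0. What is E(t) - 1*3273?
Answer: -3273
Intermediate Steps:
t = 0
E(g) = -5*g²
E(t) - 1*3273 = -5*0² - 1*3273 = -5*0 - 3273 = 0 - 3273 = -3273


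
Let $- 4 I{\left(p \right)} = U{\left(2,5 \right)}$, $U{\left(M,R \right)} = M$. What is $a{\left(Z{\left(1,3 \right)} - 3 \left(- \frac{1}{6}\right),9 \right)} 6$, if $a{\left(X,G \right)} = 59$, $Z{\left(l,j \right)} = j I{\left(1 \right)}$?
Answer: $354$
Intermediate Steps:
$I{\left(p \right)} = - \frac{1}{2}$ ($I{\left(p \right)} = \left(- \frac{1}{4}\right) 2 = - \frac{1}{2}$)
$Z{\left(l,j \right)} = - \frac{j}{2}$ ($Z{\left(l,j \right)} = j \left(- \frac{1}{2}\right) = - \frac{j}{2}$)
$a{\left(Z{\left(1,3 \right)} - 3 \left(- \frac{1}{6}\right),9 \right)} 6 = 59 \cdot 6 = 354$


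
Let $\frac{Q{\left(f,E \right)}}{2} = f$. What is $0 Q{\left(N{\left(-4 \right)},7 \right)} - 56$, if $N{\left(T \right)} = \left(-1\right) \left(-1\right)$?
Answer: $-56$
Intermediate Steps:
$N{\left(T \right)} = 1$
$Q{\left(f,E \right)} = 2 f$
$0 Q{\left(N{\left(-4 \right)},7 \right)} - 56 = 0 \cdot 2 \cdot 1 - 56 = 0 \cdot 2 - 56 = 0 - 56 = -56$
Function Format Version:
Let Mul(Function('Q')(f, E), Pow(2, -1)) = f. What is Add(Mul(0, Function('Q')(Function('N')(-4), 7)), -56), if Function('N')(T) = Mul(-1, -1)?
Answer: -56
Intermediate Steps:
Function('N')(T) = 1
Function('Q')(f, E) = Mul(2, f)
Add(Mul(0, Function('Q')(Function('N')(-4), 7)), -56) = Add(Mul(0, Mul(2, 1)), -56) = Add(Mul(0, 2), -56) = Add(0, -56) = -56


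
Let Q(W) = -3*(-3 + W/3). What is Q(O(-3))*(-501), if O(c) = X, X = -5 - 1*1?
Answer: -7515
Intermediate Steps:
X = -6 (X = -5 - 1 = -6)
O(c) = -6
Q(W) = 9 - W (Q(W) = -3*(-3 + W*(1/3)) = -3*(-3 + W/3) = 9 - W)
Q(O(-3))*(-501) = (9 - 1*(-6))*(-501) = (9 + 6)*(-501) = 15*(-501) = -7515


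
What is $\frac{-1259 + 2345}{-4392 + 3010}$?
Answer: $- \frac{543}{691} \approx -0.78582$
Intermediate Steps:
$\frac{-1259 + 2345}{-4392 + 3010} = \frac{1086}{-1382} = 1086 \left(- \frac{1}{1382}\right) = - \frac{543}{691}$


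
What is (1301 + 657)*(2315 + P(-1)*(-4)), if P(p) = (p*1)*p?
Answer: 4524938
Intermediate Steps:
P(p) = p² (P(p) = p*p = p²)
(1301 + 657)*(2315 + P(-1)*(-4)) = (1301 + 657)*(2315 + (-1)²*(-4)) = 1958*(2315 + 1*(-4)) = 1958*(2315 - 4) = 1958*2311 = 4524938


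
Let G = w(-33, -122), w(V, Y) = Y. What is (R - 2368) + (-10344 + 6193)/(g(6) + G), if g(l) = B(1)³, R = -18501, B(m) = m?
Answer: -2520998/121 ≈ -20835.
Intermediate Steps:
G = -122
g(l) = 1 (g(l) = 1³ = 1)
(R - 2368) + (-10344 + 6193)/(g(6) + G) = (-18501 - 2368) + (-10344 + 6193)/(1 - 122) = -20869 - 4151/(-121) = -20869 - 4151*(-1/121) = -20869 + 4151/121 = -2520998/121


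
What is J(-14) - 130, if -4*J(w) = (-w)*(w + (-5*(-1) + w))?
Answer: -99/2 ≈ -49.500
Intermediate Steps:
J(w) = w*(5 + 2*w)/4 (J(w) = -(-w)*(w + (-5*(-1) + w))/4 = -(-w)*(w + (5 + w))/4 = -(-w)*(5 + 2*w)/4 = -(-1)*w*(5 + 2*w)/4 = w*(5 + 2*w)/4)
J(-14) - 130 = (¼)*(-14)*(5 + 2*(-14)) - 130 = (¼)*(-14)*(5 - 28) - 130 = (¼)*(-14)*(-23) - 130 = 161/2 - 130 = -99/2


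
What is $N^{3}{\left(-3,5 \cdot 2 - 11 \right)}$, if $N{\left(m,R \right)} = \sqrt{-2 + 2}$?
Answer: $0$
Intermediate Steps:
$N{\left(m,R \right)} = 0$ ($N{\left(m,R \right)} = \sqrt{0} = 0$)
$N^{3}{\left(-3,5 \cdot 2 - 11 \right)} = 0^{3} = 0$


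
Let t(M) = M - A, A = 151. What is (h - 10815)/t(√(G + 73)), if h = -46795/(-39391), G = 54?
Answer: 32160498685/446575767 + 212983435*√127/446575767 ≈ 77.391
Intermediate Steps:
h = 46795/39391 (h = -46795*(-1/39391) = 46795/39391 ≈ 1.1880)
t(M) = -151 + M (t(M) = M - 1*151 = M - 151 = -151 + M)
(h - 10815)/t(√(G + 73)) = (46795/39391 - 10815)/(-151 + √(54 + 73)) = -425966870/(39391*(-151 + √127))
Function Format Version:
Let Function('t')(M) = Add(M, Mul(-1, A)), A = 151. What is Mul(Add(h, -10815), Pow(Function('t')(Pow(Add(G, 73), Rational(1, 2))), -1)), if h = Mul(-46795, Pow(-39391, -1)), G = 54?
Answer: Add(Rational(32160498685, 446575767), Mul(Rational(212983435, 446575767), Pow(127, Rational(1, 2)))) ≈ 77.391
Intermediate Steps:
h = Rational(46795, 39391) (h = Mul(-46795, Rational(-1, 39391)) = Rational(46795, 39391) ≈ 1.1880)
Function('t')(M) = Add(-151, M) (Function('t')(M) = Add(M, Mul(-1, 151)) = Add(M, -151) = Add(-151, M))
Mul(Add(h, -10815), Pow(Function('t')(Pow(Add(G, 73), Rational(1, 2))), -1)) = Mul(Add(Rational(46795, 39391), -10815), Pow(Add(-151, Pow(Add(54, 73), Rational(1, 2))), -1)) = Mul(Rational(-425966870, 39391), Pow(Add(-151, Pow(127, Rational(1, 2))), -1))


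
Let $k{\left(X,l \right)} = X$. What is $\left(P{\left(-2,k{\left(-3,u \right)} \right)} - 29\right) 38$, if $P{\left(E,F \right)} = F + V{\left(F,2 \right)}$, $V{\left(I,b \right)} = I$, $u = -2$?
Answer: $-1330$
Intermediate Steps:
$P{\left(E,F \right)} = 2 F$ ($P{\left(E,F \right)} = F + F = 2 F$)
$\left(P{\left(-2,k{\left(-3,u \right)} \right)} - 29\right) 38 = \left(2 \left(-3\right) - 29\right) 38 = \left(-6 - 29\right) 38 = \left(-35\right) 38 = -1330$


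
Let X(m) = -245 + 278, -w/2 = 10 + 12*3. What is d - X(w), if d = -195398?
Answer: -195431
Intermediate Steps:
w = -92 (w = -2*(10 + 12*3) = -2*(10 + 36) = -2*46 = -92)
X(m) = 33
d - X(w) = -195398 - 1*33 = -195398 - 33 = -195431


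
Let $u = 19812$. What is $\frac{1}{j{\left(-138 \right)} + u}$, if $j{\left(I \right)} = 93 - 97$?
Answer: $\frac{1}{19808} \approx 5.0485 \cdot 10^{-5}$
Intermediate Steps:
$j{\left(I \right)} = -4$
$\frac{1}{j{\left(-138 \right)} + u} = \frac{1}{-4 + 19812} = \frac{1}{19808}$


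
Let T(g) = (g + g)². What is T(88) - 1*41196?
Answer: -10220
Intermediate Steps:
T(g) = 4*g² (T(g) = (2*g)² = 4*g²)
T(88) - 1*41196 = 4*88² - 1*41196 = 4*7744 - 41196 = 30976 - 41196 = -10220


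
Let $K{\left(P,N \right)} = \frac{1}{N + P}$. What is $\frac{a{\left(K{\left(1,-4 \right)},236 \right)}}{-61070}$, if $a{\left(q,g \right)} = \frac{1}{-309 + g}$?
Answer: $\frac{1}{4458110} \approx 2.2431 \cdot 10^{-7}$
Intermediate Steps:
$\frac{a{\left(K{\left(1,-4 \right)},236 \right)}}{-61070} = \frac{1}{\left(-309 + 236\right) \left(-61070\right)} = \frac{1}{-73} \left(- \frac{1}{61070}\right) = \left(- \frac{1}{73}\right) \left(- \frac{1}{61070}\right) = \frac{1}{4458110}$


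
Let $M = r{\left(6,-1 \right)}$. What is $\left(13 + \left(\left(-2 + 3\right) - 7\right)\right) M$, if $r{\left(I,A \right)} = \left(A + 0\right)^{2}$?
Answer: $7$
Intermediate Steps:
$r{\left(I,A \right)} = A^{2}$
$M = 1$ ($M = \left(-1\right)^{2} = 1$)
$\left(13 + \left(\left(-2 + 3\right) - 7\right)\right) M = \left(13 + \left(\left(-2 + 3\right) - 7\right)\right) 1 = \left(13 + \left(1 - 7\right)\right) 1 = \left(13 - 6\right) 1 = 7 \cdot 1 = 7$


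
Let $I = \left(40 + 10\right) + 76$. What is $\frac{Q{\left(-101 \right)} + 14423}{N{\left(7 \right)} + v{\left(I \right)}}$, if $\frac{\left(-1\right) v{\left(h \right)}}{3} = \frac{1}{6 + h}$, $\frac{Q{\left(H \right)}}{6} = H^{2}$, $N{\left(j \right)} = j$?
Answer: $\frac{3327676}{307} \approx 10839.0$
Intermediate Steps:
$Q{\left(H \right)} = 6 H^{2}$
$I = 126$ ($I = 50 + 76 = 126$)
$v{\left(h \right)} = - \frac{3}{6 + h}$
$\frac{Q{\left(-101 \right)} + 14423}{N{\left(7 \right)} + v{\left(I \right)}} = \frac{6 \left(-101\right)^{2} + 14423}{7 - \frac{3}{6 + 126}} = \frac{6 \cdot 10201 + 14423}{7 - \frac{3}{132}} = \frac{61206 + 14423}{7 - \frac{1}{44}} = \frac{75629}{7 - \frac{1}{44}} = \frac{75629}{\frac{307}{44}} = 75629 \cdot \frac{44}{307} = \frac{3327676}{307}$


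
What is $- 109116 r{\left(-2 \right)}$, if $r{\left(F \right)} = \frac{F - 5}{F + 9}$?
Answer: $109116$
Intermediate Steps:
$r{\left(F \right)} = \frac{-5 + F}{9 + F}$
$- 109116 r{\left(-2 \right)} = - 109116 \frac{-5 - 2}{9 - 2} = - 109116 \cdot \frac{1}{7} \left(-7\right) = \left(-109116\right) \left(-1\right) = 109116$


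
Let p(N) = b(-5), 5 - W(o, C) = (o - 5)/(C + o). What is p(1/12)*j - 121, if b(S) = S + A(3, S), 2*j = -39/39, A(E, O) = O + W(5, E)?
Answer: -237/2 ≈ -118.50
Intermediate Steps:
W(o, C) = 5 - (-5 + o)/(C + o) (W(o, C) = 5 - (o - 5)/(C + o) = 5 - (-5 + o)/(C + o))
A(E, O) = O + (25 + 5*E)/(5 + E) (A(E, O) = O + (5 + 4*5 + 5*E)/(E + 5) = O + (5 + 20 + 5*E)/(5 + E) = O + (25 + 5*E)/(5 + E))
j = -½ (j = (-39/39)/2 = (-39*1/39)/2 = (½)*(-1) = -½ ≈ -0.50000)
b(S) = 5 + 2*S (b(S) = S + (5 + S) = 5 + 2*S)
p(N) = -5 (p(N) = 5 + 2*(-5) = 5 - 10 = -5)
p(1/12)*j - 121 = -5*(-½) - 121 = 5/2 - 121 = -237/2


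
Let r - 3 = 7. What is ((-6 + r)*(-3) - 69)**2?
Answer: 6561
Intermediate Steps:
r = 10 (r = 3 + 7 = 10)
((-6 + r)*(-3) - 69)**2 = ((-6 + 10)*(-3) - 69)**2 = (4*(-3) - 69)**2 = (-12 - 69)**2 = (-81)**2 = 6561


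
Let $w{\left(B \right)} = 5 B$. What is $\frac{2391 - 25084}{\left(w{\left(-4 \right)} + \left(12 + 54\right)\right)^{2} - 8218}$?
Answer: $\frac{22693}{6102} \approx 3.7189$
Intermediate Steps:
$\frac{2391 - 25084}{\left(w{\left(-4 \right)} + \left(12 + 54\right)\right)^{2} - 8218} = \frac{2391 - 25084}{\left(5 \left(-4\right) + \left(12 + 54\right)\right)^{2} - 8218} = - \frac{22693}{\left(-20 + 66\right)^{2} - 8218} = - \frac{22693}{46^{2} - 8218} = - \frac{22693}{2116 - 8218} = - \frac{22693}{-6102} = \left(-22693\right) \left(- \frac{1}{6102}\right) = \frac{22693}{6102}$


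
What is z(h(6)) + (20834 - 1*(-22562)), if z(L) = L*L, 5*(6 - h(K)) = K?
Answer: 1085476/25 ≈ 43419.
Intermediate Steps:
h(K) = 6 - K/5
z(L) = L²
z(h(6)) + (20834 - 1*(-22562)) = (6 - ⅕*6)² + (20834 - 1*(-22562)) = (6 - 6/5)² + (20834 + 22562) = (24/5)² + 43396 = 576/25 + 43396 = 1085476/25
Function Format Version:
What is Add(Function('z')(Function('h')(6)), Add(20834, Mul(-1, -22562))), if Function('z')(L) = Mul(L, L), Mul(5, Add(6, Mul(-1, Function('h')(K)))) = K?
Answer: Rational(1085476, 25) ≈ 43419.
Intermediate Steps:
Function('h')(K) = Add(6, Mul(Rational(-1, 5), K))
Function('z')(L) = Pow(L, 2)
Add(Function('z')(Function('h')(6)), Add(20834, Mul(-1, -22562))) = Add(Pow(Add(6, Mul(Rational(-1, 5), 6)), 2), Add(20834, Mul(-1, -22562))) = Add(Pow(Add(6, Rational(-6, 5)), 2), Add(20834, 22562)) = Add(Pow(Rational(24, 5), 2), 43396) = Add(Rational(576, 25), 43396) = Rational(1085476, 25)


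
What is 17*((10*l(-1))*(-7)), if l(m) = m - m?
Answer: 0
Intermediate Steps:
l(m) = 0
17*((10*l(-1))*(-7)) = 17*((10*0)*(-7)) = 17*(0*(-7)) = 17*0 = 0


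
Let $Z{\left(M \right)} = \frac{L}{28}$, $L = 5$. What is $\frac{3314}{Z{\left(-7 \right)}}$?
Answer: $\frac{92792}{5} \approx 18558.0$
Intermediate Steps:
$Z{\left(M \right)} = \frac{5}{28}$
$\frac{3314}{Z{\left(-7 \right)}} = \frac{3314}{\frac{5}{28}} = 3314 \cdot \frac{28}{5} = \frac{92792}{5}$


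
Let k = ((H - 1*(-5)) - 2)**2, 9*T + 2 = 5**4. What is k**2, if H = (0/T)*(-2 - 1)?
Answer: 81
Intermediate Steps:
T = 623/9 (T = -2/9 + (1/9)*5**4 = -2/9 + (1/9)*625 = -2/9 + 625/9 = 623/9 ≈ 69.222)
H = 0 (H = (0/(623/9))*(-2 - 1) = (0*(9/623))*(-3) = 0*(-3) = 0)
k = 9 (k = ((0 - 1*(-5)) - 2)**2 = ((0 + 5) - 2)**2 = (5 - 2)**2 = 3**2 = 9)
k**2 = 9**2 = 81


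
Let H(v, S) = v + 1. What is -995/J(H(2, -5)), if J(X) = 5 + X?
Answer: -995/8 ≈ -124.38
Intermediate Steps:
H(v, S) = 1 + v
-995/J(H(2, -5)) = -995/(5 + (1 + 2)) = -995/(5 + 3) = -995/8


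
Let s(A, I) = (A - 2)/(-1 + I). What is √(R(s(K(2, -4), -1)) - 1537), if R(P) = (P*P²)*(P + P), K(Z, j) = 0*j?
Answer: I*√1535 ≈ 39.179*I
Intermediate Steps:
K(Z, j) = 0
s(A, I) = (-2 + A)/(-1 + I)
R(P) = 2*P⁴ (R(P) = P³*(2*P) = 2*P⁴)
√(R(s(K(2, -4), -1)) - 1537) = √(2*((-2 + 0)/(-1 - 1))⁴ - 1537) = √(2*(-2/(-2))⁴ - 1537) = √(2*(-½*(-2))⁴ - 1537) = √(2*1⁴ - 1537) = √(2*1 - 1537) = √(2 - 1537) = √(-1535) = I*√1535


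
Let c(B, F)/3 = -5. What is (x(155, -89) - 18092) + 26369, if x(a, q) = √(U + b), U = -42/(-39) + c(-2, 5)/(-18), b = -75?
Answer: 8277 + I*√444678/78 ≈ 8277.0 + 8.5493*I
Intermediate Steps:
c(B, F) = -15 (c(B, F) = 3*(-5) = -15)
U = 149/78 (U = -42/(-39) - 15/(-18) = -42*(-1/39) - 15*(-1/18) = 14/13 + ⅚ = 149/78 ≈ 1.9103)
x(a, q) = I*√444678/78 (x(a, q) = √(149/78 - 75) = √(-5701/78) = I*√444678/78)
(x(155, -89) - 18092) + 26369 = (I*√444678/78 - 18092) + 26369 = (-18092 + I*√444678/78) + 26369 = 8277 + I*√444678/78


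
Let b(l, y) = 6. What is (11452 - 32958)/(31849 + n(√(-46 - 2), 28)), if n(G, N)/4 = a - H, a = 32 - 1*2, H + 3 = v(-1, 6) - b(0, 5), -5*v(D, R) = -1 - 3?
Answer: -107530/160009 ≈ -0.67202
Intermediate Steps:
v(D, R) = ⅘ (v(D, R) = -(-1 - 3)/5 = -⅕*(-4) = ⅘)
H = -41/5 (H = -3 + (⅘ - 1*6) = -3 + (⅘ - 6) = -3 - 26/5 = -41/5 ≈ -8.2000)
a = 30 (a = 32 - 2 = 30)
n(G, N) = 764/5 (n(G, N) = 4*(30 - 1*(-41/5)) = 4*(30 + 41/5) = 4*(191/5) = 764/5)
(11452 - 32958)/(31849 + n(√(-46 - 2), 28)) = (11452 - 32958)/(31849 + 764/5) = -21506/160009/5 = -21506*5/160009 = -107530/160009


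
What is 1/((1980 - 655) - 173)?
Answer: 1/1152 ≈ 0.00086806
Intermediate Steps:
1/((1980 - 655) - 173) = 1/(1325 - 173) = 1/1152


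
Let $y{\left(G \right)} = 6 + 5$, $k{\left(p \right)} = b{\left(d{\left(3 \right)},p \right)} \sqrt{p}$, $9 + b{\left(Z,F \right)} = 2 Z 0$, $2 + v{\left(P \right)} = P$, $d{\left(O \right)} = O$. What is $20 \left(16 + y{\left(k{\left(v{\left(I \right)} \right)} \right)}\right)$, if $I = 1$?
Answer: $540$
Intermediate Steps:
$v{\left(P \right)} = -2 + P$
$b{\left(Z,F \right)} = -9$ ($b{\left(Z,F \right)} = -9 + 2 Z 0 = -9 + 0 = -9$)
$k{\left(p \right)} = - 9 \sqrt{p}$
$y{\left(G \right)} = 11$
$20 \left(16 + y{\left(k{\left(v{\left(I \right)} \right)} \right)}\right) = 20 \left(16 + 11\right) = 20 \cdot 27 = 540$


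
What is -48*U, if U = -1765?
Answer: 84720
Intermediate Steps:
-48*U = -48*(-1765) = 84720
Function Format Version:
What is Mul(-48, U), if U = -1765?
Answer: 84720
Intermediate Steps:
Mul(-48, U) = Mul(-48, -1765) = 84720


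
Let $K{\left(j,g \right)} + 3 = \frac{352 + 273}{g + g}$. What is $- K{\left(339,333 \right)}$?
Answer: $\frac{1373}{666} \approx 2.0616$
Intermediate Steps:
$K{\left(j,g \right)} = -3 + \frac{625}{2 g}$ ($K{\left(j,g \right)} = -3 + \frac{352 + 273}{g + g} = -3 + \frac{625}{2 g}$)
$- K{\left(339,333 \right)} = - (-3 + \frac{625}{2 \cdot 333}) = - (-3 + \frac{625}{2} \cdot \frac{1}{333}) = - (-3 + \frac{625}{666}) = \left(-1\right) \left(- \frac{1373}{666}\right) = \frac{1373}{666}$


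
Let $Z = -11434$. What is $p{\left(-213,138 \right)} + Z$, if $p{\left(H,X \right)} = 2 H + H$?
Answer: $-12073$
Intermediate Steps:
$p{\left(H,X \right)} = 3 H$
$p{\left(-213,138 \right)} + Z = 3 \left(-213\right) - 11434 = -639 - 11434 = -12073$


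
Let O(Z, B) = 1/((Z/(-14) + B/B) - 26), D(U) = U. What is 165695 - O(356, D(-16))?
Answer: 58490342/353 ≈ 1.6570e+5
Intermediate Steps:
O(Z, B) = 1/(-25 - Z/14) (O(Z, B) = 1/((Z*(-1/14) + 1) - 26) = 1/((-Z/14 + 1) - 26) = 1/((1 - Z/14) - 26) = 1/(-25 - Z/14))
165695 - O(356, D(-16)) = 165695 - (-14)/(350 + 356) = 165695 - (-14)/706 = 165695 - 1*(-7/353) = 165695 + 7/353 = 58490342/353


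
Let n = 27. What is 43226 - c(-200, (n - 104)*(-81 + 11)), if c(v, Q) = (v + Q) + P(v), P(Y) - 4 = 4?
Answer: 38028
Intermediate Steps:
P(Y) = 8 (P(Y) = 4 + 4 = 8)
c(v, Q) = 8 + Q + v (c(v, Q) = (v + Q) + 8 = (Q + v) + 8 = 8 + Q + v)
43226 - c(-200, (n - 104)*(-81 + 11)) = 43226 - (8 + (27 - 104)*(-81 + 11) - 200) = 43226 - (8 - 77*(-70) - 200) = 43226 - (8 + 5390 - 200) = 43226 - 1*5198 = 43226 - 5198 = 38028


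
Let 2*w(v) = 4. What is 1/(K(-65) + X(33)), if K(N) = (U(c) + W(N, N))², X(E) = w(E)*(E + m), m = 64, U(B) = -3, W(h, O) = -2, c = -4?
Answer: 1/219 ≈ 0.0045662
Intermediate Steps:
w(v) = 2 (w(v) = (½)*4 = 2)
X(E) = 128 + 2*E (X(E) = 2*(E + 64) = 2*(64 + E) = 128 + 2*E)
K(N) = 25 (K(N) = (-3 - 2)² = (-5)² = 25)
1/(K(-65) + X(33)) = 1/(25 + (128 + 2*33)) = 1/(25 + (128 + 66)) = 1/(25 + 194) = 1/219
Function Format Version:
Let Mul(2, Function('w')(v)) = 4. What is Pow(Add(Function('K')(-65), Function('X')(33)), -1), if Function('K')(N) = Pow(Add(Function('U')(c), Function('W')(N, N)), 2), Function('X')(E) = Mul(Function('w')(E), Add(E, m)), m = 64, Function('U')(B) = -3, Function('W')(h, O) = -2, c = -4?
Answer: Rational(1, 219) ≈ 0.0045662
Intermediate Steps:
Function('w')(v) = 2 (Function('w')(v) = Mul(Rational(1, 2), 4) = 2)
Function('X')(E) = Add(128, Mul(2, E)) (Function('X')(E) = Mul(2, Add(E, 64)) = Mul(2, Add(64, E)) = Add(128, Mul(2, E)))
Function('K')(N) = 25 (Function('K')(N) = Pow(Add(-3, -2), 2) = Pow(-5, 2) = 25)
Pow(Add(Function('K')(-65), Function('X')(33)), -1) = Pow(Add(25, Add(128, Mul(2, 33))), -1) = Pow(Add(25, Add(128, 66)), -1) = Pow(Add(25, 194), -1) = Pow(219, -1) = Rational(1, 219)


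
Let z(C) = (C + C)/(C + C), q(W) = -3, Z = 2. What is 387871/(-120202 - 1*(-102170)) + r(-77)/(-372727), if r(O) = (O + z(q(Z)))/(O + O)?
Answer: -1590270034275/73931145904 ≈ -21.510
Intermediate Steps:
z(C) = 1 (z(C) = (2*C)/((2*C)) = (2*C)*(1/(2*C)) = 1)
r(O) = (1 + O)/(2*O) (r(O) = (O + 1)/(O + O) = (1 + O)/((2*O)) = (1 + O)*(1/(2*O)) = (1 + O)/(2*O))
387871/(-120202 - 1*(-102170)) + r(-77)/(-372727) = 387871/(-120202 - 1*(-102170)) + ((1/2)*(1 - 77)/(-77))/(-372727) = 387871/(-120202 + 102170) + ((1/2)*(-1/77)*(-76))*(-1/372727) = 387871/(-18032) + (38/77)*(-1/372727) = 387871*(-1/18032) - 38/28699979 = -387871/18032 - 38/28699979 = -1590270034275/73931145904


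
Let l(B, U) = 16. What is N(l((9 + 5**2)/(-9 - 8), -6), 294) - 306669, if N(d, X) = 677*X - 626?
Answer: -108257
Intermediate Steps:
N(d, X) = -626 + 677*X
N(l((9 + 5**2)/(-9 - 8), -6), 294) - 306669 = (-626 + 677*294) - 306669 = (-626 + 199038) - 306669 = 198412 - 306669 = -108257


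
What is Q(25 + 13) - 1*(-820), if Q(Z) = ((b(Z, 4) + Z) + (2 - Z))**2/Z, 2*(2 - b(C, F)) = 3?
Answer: 124665/152 ≈ 820.16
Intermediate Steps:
b(C, F) = 1/2 (b(C, F) = 2 - 1/2*3 = 2 - 3/2 = 1/2)
Q(Z) = 25/(4*Z) (Q(Z) = ((1/2 + Z) + (2 - Z))**2/Z = (5/2)**2/Z = 25/(4*Z))
Q(25 + 13) - 1*(-820) = 25/(4*(25 + 13)) - 1*(-820) = (25/4)/38 + 820 = (25/4)*(1/38) + 820 = 25/152 + 820 = 124665/152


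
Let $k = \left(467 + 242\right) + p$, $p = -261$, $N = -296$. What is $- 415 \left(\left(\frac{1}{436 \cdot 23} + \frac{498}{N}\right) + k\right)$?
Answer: $- \frac{34361983815}{185518} \approx -1.8522 \cdot 10^{5}$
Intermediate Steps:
$k = 448$ ($k = \left(467 + 242\right) - 261 = 709 - 261 = 448$)
$- 415 \left(\left(\frac{1}{436 \cdot 23} + \frac{498}{N}\right) + k\right) = - 415 \left(\left(\frac{1}{436 \cdot 23} + \frac{498}{-296}\right) + 448\right) = - 415 \left(\left(\frac{1}{436} \cdot \frac{1}{23} + 498 \left(- \frac{1}{296}\right)\right) + 448\right) = - 415 \left(\left(\frac{1}{10028} - \frac{249}{148}\right) + 448\right) = - 415 \left(- \frac{312103}{185518} + 448\right) = \left(-415\right) \frac{82799961}{185518} = - \frac{34361983815}{185518}$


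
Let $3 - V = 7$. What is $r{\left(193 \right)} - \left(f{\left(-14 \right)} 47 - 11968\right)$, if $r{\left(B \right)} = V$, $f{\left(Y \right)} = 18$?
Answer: $11118$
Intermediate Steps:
$V = -4$ ($V = 3 - 7 = -4$)
$r{\left(B \right)} = -4$
$r{\left(193 \right)} - \left(f{\left(-14 \right)} 47 - 11968\right) = -4 - \left(18 \cdot 47 - 11968\right) = -4 - \left(846 - 11968\right) = -4 - -11122 = -4 + 11122 = 11118$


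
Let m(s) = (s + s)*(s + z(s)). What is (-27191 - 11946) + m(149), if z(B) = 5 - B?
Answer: -37647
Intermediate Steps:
m(s) = 10*s (m(s) = (s + s)*(s + (5 - s)) = (2*s)*5 = 10*s)
(-27191 - 11946) + m(149) = (-27191 - 11946) + 10*149 = -39137 + 1490 = -37647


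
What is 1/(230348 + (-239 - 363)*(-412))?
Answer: 1/478372 ≈ 2.0904e-6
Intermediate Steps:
1/(230348 + (-239 - 363)*(-412)) = 1/(230348 - 602*(-412)) = 1/(230348 + 248024) = 1/478372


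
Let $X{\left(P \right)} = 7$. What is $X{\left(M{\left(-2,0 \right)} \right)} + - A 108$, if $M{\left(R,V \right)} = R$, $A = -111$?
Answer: $11995$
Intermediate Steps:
$X{\left(M{\left(-2,0 \right)} \right)} + - A 108 = 7 + \left(-1\right) \left(-111\right) 108 = 7 + 111 \cdot 108 = 7 + 11988 = 11995$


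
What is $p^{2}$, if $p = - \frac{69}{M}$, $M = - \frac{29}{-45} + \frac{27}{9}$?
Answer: $\frac{9641025}{26896} \approx 358.46$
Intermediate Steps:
$M = \frac{164}{45}$ ($M = \left(-29\right) \left(- \frac{1}{45}\right) + 27 \cdot \frac{1}{9} = \frac{29}{45} + 3 = \frac{164}{45} \approx 3.6444$)
$p = - \frac{3105}{164}$ ($p = - \frac{69}{\frac{164}{45}} = \left(-69\right) \frac{45}{164} = - \frac{3105}{164} \approx -18.933$)
$p^{2} = \left(- \frac{3105}{164}\right)^{2} = \frac{9641025}{26896}$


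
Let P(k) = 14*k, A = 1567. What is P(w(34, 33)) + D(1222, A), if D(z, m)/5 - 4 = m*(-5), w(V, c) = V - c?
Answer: -39141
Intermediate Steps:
D(z, m) = 20 - 25*m (D(z, m) = 20 + 5*(m*(-5)) = 20 + 5*(-5*m) = 20 - 25*m)
P(w(34, 33)) + D(1222, A) = 14*(34 - 1*33) + (20 - 25*1567) = 14*(34 - 33) + (20 - 39175) = 14*1 - 39155 = 14 - 39155 = -39141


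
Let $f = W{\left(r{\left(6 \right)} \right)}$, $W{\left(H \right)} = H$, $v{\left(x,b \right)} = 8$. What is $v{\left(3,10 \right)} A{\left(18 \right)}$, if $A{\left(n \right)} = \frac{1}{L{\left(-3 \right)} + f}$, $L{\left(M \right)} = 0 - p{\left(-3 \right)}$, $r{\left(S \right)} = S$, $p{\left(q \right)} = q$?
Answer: $\frac{8}{9} \approx 0.88889$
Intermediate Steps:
$L{\left(M \right)} = 3$ ($L{\left(M \right)} = 0 - -3 = 0 + 3 = 3$)
$f = 6$
$A{\left(n \right)} = \frac{1}{9}$ ($A{\left(n \right)} = \frac{1}{3 + 6} = \frac{1}{9}$)
$v{\left(3,10 \right)} A{\left(18 \right)} = 8 \cdot \frac{1}{9} = \frac{8}{9}$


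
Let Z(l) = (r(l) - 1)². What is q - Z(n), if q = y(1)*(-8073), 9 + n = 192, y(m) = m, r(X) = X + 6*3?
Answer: -48073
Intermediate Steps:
r(X) = 18 + X (r(X) = X + 18 = 18 + X)
n = 183 (n = -9 + 192 = 183)
q = -8073 (q = 1*(-8073) = -8073)
Z(l) = (17 + l)² (Z(l) = ((18 + l) - 1)² = (17 + l)²)
q - Z(n) = -8073 - (17 + 183)² = -8073 - 1*200² = -8073 - 1*40000 = -8073 - 40000 = -48073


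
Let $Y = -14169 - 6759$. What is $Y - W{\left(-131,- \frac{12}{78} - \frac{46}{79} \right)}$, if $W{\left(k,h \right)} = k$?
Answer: $-20797$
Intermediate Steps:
$Y = -20928$
$Y - W{\left(-131,- \frac{12}{78} - \frac{46}{79} \right)} = -20928 - -131 = -20928 + 131 = -20797$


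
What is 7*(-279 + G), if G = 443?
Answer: 1148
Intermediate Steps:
7*(-279 + G) = 7*(-279 + 443) = 7*164 = 1148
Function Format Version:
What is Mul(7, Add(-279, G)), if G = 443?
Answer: 1148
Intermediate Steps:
Mul(7, Add(-279, G)) = Mul(7, Add(-279, 443)) = Mul(7, 164) = 1148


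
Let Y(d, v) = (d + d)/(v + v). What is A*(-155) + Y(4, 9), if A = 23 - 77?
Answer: 75334/9 ≈ 8370.4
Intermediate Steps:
A = -54
Y(d, v) = d/v (Y(d, v) = (2*d)/((2*v)) = (2*d)*(1/(2*v)) = d/v)
A*(-155) + Y(4, 9) = -54*(-155) + 4/9 = 8370 + 4*(1/9) = 8370 + 4/9 = 75334/9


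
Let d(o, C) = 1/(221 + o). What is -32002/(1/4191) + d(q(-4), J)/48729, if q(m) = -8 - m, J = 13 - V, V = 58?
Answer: -1418214804501725/10574193 ≈ -1.3412e+8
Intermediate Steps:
J = -45 (J = 13 - 1*58 = 13 - 58 = -45)
-32002/(1/4191) + d(q(-4), J)/48729 = -32002/(1/4191) + 1/((221 + (-8 - 1*(-4)))*48729) = -32002/1/4191 + (1/48729)/(221 + (-8 + 4)) = -32002*4191 + (1/48729)/(221 - 4) = -134120382 + (1/48729)/217 = -134120382 + (1/217)*(1/48729) = -134120382 + 1/10574193 = -1418214804501725/10574193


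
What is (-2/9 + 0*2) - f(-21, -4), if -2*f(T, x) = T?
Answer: -193/18 ≈ -10.722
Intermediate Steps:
f(T, x) = -T/2
(-2/9 + 0*2) - f(-21, -4) = (-2/9 + 0*2) - (-1)*(-21)/2 = (-2*1/9 + 0) - 1*21/2 = (-2/9 + 0) - 21/2 = -2/9 - 21/2 = -193/18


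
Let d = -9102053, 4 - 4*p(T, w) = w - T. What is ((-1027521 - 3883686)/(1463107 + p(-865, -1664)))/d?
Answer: 6548276/17758806261081 ≈ 3.6873e-7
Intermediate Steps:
p(T, w) = 1 - w/4 + T/4 (p(T, w) = 1 - (w - T)/4 = 1 + (-w/4 + T/4) = 1 - w/4 + T/4)
((-1027521 - 3883686)/(1463107 + p(-865, -1664)))/d = ((-1027521 - 3883686)/(1463107 + (1 - 1/4*(-1664) + (1/4)*(-865))))/(-9102053) = -4911207/(1463107 + (1 + 416 - 865/4))*(-1/9102053) = -4911207/(1463107 + 803/4)*(-1/9102053) = -4911207/5853231/4*(-1/9102053) = -4911207*4/5853231*(-1/9102053) = -6548276/1951077*(-1/9102053) = 6548276/17758806261081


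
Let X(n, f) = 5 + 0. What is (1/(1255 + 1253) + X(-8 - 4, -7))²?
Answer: 157276681/6290064 ≈ 25.004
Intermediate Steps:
X(n, f) = 5
(1/(1255 + 1253) + X(-8 - 4, -7))² = (1/(1255 + 1253) + 5)² = (1/2508 + 5)² = (12541/2508)² = 157276681/6290064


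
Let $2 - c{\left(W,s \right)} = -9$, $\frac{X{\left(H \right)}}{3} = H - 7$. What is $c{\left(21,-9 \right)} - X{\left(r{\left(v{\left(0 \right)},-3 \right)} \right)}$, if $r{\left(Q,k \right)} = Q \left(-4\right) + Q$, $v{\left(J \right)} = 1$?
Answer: $41$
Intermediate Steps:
$r{\left(Q,k \right)} = - 3 Q$ ($r{\left(Q,k \right)} = - 4 Q + Q = - 3 Q$)
$X{\left(H \right)} = -21 + 3 H$ ($X{\left(H \right)} = 3 \left(H - 7\right) = 3 \left(-7 + H\right) = -21 + 3 H$)
$c{\left(W,s \right)} = 11$ ($c{\left(W,s \right)} = 2 - -9 = 2 + 9 = 11$)
$c{\left(21,-9 \right)} - X{\left(r{\left(v{\left(0 \right)},-3 \right)} \right)} = 11 - \left(-21 + 3 \left(\left(-3\right) 1\right)\right) = 11 - \left(-21 + 3 \left(-3\right)\right) = 11 - \left(-21 - 9\right) = 11 - -30 = 11 + 30 = 41$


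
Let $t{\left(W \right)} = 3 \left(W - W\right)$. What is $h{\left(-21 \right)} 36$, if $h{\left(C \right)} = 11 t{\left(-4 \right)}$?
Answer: $0$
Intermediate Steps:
$t{\left(W \right)} = 0$ ($t{\left(W \right)} = 3 \cdot 0 = 0$)
$h{\left(C \right)} = 0$ ($h{\left(C \right)} = 11 \cdot 0 = 0$)
$h{\left(-21 \right)} 36 = 0 \cdot 36 = 0$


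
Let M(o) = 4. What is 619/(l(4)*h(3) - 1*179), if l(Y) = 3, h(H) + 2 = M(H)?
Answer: -619/173 ≈ -3.5780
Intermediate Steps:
h(H) = 2 (h(H) = -2 + 4 = 2)
619/(l(4)*h(3) - 1*179) = 619/(3*2 - 1*179) = 619/(6 - 179) = 619/(-173) = 619*(-1/173) = -619/173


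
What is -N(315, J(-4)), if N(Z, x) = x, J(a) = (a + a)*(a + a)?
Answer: -64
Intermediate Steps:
J(a) = 4*a² (J(a) = (2*a)*(2*a) = 4*a²)
-N(315, J(-4)) = -4*(-4)² = -4*16 = -1*64 = -64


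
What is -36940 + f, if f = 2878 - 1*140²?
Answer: -53662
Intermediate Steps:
f = -16722 (f = 2878 - 1*19600 = 2878 - 19600 = -16722)
-36940 + f = -36940 - 16722 = -53662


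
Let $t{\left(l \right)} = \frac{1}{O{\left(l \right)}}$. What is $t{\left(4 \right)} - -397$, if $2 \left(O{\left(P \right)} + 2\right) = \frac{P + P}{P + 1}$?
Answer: $\frac{2377}{6} \approx 396.17$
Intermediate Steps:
$O{\left(P \right)} = -2 + \frac{P}{1 + P}$ ($O{\left(P \right)} = -2 + \frac{\left(P + P\right) \frac{1}{P + 1}}{2} = -2 + \frac{2 P \frac{1}{1 + P}}{2} = -2 + \frac{P}{1 + P}$)
$t{\left(l \right)} = \frac{1 + l}{-2 - l}$ ($t{\left(l \right)} = \frac{1}{\frac{1}{1 + l} \left(-2 - l\right)} = \frac{1 + l}{-2 - l}$)
$t{\left(4 \right)} - -397 = \frac{-1 - 4}{2 + 4} - -397 = \frac{-1 - 4}{6} + 397 = \frac{1}{6} \left(-5\right) + 397 = - \frac{5}{6} + 397 = \frac{2377}{6}$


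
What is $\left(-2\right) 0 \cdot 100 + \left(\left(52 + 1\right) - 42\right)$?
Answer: $11$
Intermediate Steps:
$\left(-2\right) 0 \cdot 100 + \left(\left(52 + 1\right) - 42\right) = 0 \cdot 100 + \left(53 - 42\right) = 0 + 11 = 11$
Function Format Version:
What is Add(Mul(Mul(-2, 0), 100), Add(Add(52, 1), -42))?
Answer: 11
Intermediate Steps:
Add(Mul(Mul(-2, 0), 100), Add(Add(52, 1), -42)) = Add(Mul(0, 100), Add(53, -42)) = Add(0, 11) = 11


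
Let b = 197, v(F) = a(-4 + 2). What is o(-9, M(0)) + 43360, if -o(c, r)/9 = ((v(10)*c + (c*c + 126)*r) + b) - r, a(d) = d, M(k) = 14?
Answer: 15469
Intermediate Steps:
v(F) = -2 (v(F) = -4 + 2 = -2)
o(c, r) = -1773 + 9*r + 18*c - 9*r*(126 + c²) (o(c, r) = -9*(((-2*c + (c*c + 126)*r) + 197) - r) = -9*(((-2*c + (c² + 126)*r) + 197) - r) = -9*(((-2*c + (126 + c²)*r) + 197) - r) = -9*(((-2*c + r*(126 + c²)) + 197) - r) = -9*((197 - 2*c + r*(126 + c²)) - r) = -9*(197 - r - 2*c + r*(126 + c²)) = -1773 + 9*r + 18*c - 9*r*(126 + c²))
o(-9, M(0)) + 43360 = (-1773 - 1125*14 + 18*(-9) - 9*14*(-9)²) + 43360 = (-1773 - 15750 - 162 - 9*14*81) + 43360 = (-1773 - 15750 - 162 - 10206) + 43360 = -27891 + 43360 = 15469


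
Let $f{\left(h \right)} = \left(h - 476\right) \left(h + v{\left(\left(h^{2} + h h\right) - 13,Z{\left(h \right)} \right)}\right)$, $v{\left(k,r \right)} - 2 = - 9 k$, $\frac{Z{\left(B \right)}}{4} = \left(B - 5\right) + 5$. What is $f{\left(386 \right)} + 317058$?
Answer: $241645128$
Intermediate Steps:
$Z{\left(B \right)} = 4 B$ ($Z{\left(B \right)} = 4 \left(\left(B - 5\right) + 5\right) = 4 \left(\left(-5 + B\right) + 5\right) = 4 B$)
$v{\left(k,r \right)} = 2 - 9 k$
$f{\left(h \right)} = \left(-476 + h\right) \left(119 + h - 18 h^{2}\right)$ ($f{\left(h \right)} = \left(h - 476\right) \left(h - \left(-2 + 9 \left(\left(h^{2} + h h\right) - 13\right)\right)\right) = \left(-476 + h\right) \left(h - \left(-2 + 9 \left(\left(h^{2} + h^{2}\right) - 13\right)\right)\right) = \left(-476 + h\right) \left(h - \left(-2 + 9 \left(2 h^{2} - 13\right)\right)\right) = \left(-476 + h\right) \left(h - \left(-2 + 9 \left(-13 + 2 h^{2}\right)\right)\right) = \left(-476 + h\right) \left(h + \left(2 - \left(-117 + 18 h^{2}\right)\right)\right) = \left(-476 + h\right) \left(h - \left(-119 + 18 h^{2}\right)\right) = \left(-476 + h\right) \left(119 + h - 18 h^{2}\right)$)
$f{\left(386 \right)} + 317058 = \left(-56644 - 137802 - 18 \cdot 386^{3} + 8569 \cdot 386^{2}\right) + 317058 = \left(-56644 - 137802 - 1035224208 + 8569 \cdot 148996\right) + 317058 = \left(-56644 - 137802 - 1035224208 + 1276746724\right) + 317058 = 241328070 + 317058 = 241645128$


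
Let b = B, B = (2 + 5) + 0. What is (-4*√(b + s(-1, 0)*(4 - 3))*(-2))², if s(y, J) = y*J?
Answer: 448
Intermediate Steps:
B = 7 (B = 7 + 0 = 7)
s(y, J) = J*y
b = 7
(-4*√(b + s(-1, 0)*(4 - 3))*(-2))² = (-4*√(7 + (0*(-1))*(4 - 3))*(-2))² = (-4*√(7 + 0*1)*(-2))² = (-4*√(7 + 0)*(-2))² = (-4*√7*(-2))² = (8*√7)² = 448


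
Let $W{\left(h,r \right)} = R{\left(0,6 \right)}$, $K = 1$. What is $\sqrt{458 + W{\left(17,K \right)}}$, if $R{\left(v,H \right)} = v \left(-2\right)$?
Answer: $\sqrt{458} \approx 21.401$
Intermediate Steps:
$R{\left(v,H \right)} = - 2 v$
$W{\left(h,r \right)} = 0$ ($W{\left(h,r \right)} = \left(-2\right) 0 = 0$)
$\sqrt{458 + W{\left(17,K \right)}} = \sqrt{458 + 0} = \sqrt{458}$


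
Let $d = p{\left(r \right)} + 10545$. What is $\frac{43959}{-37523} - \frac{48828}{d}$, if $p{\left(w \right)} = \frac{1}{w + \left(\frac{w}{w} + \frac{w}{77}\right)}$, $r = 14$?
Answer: $- \frac{191692920141}{33039489299} \approx -5.8019$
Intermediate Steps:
$p{\left(w \right)} = \frac{1}{1 + \frac{78 w}{77}}$ ($p{\left(w \right)} = \frac{1}{w + \left(1 + w \frac{1}{77}\right)} = \frac{1}{w + \left(1 + \frac{w}{77}\right)} = \frac{1}{1 + \frac{78 w}{77}}$)
$d = \frac{1761026}{167}$ ($d = \frac{77}{77 + 78 \cdot 14} + 10545 = \frac{77}{77 + 1092} + 10545 = \frac{77}{1169} + 10545 = 77 \cdot \frac{1}{1169} + 10545 = \frac{11}{167} + 10545 = \frac{1761026}{167} \approx 10545.0$)
$\frac{43959}{-37523} - \frac{48828}{d} = \frac{43959}{-37523} - \frac{48828}{\frac{1761026}{167}} = 43959 \left(- \frac{1}{37523}\right) - \frac{4077138}{880513} = - \frac{43959}{37523} - \frac{4077138}{880513} = - \frac{191692920141}{33039489299}$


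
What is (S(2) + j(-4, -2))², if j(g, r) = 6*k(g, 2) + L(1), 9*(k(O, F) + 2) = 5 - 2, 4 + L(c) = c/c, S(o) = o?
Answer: 121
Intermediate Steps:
L(c) = -3 (L(c) = -4 + c/c = -4 + 1 = -3)
k(O, F) = -5/3 (k(O, F) = -2 + (5 - 2)/9 = -2 + (⅑)*3 = -2 + ⅓ = -5/3)
j(g, r) = -13 (j(g, r) = 6*(-5/3) - 3 = -10 - 3 = -13)
(S(2) + j(-4, -2))² = (2 - 13)² = (-11)² = 121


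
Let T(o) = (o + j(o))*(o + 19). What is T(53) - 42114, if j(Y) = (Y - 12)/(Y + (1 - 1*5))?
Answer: -1873650/49 ≈ -38238.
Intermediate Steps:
j(Y) = (-12 + Y)/(-4 + Y) (j(Y) = (-12 + Y)/(Y + (1 - 5)) = (-12 + Y)/(Y - 4) = (-12 + Y)/(-4 + Y))
T(o) = (19 + o)*(o + (-12 + o)/(-4 + o)) (T(o) = (o + (-12 + o)/(-4 + o))*(o + 19) = (o + (-12 + o)/(-4 + o))*(19 + o) = (19 + o)*(o + (-12 + o)/(-4 + o)))
T(53) - 42114 = (-228 + 53**3 - 69*53 + 16*53**2)/(-4 + 53) - 42114 = (-228 + 148877 - 3657 + 16*2809)/49 - 42114 = (-228 + 148877 - 3657 + 44944)/49 - 42114 = (1/49)*189936 - 42114 = 189936/49 - 42114 = -1873650/49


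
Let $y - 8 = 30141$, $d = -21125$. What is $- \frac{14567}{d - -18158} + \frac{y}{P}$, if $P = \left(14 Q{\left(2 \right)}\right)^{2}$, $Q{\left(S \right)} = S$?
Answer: $\frac{14410373}{332304} \approx 43.365$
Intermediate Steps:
$y = 30149$ ($y = 8 + 30141 = 30149$)
$P = 784$ ($P = \left(14 \cdot 2\right)^{2} = 28^{2} = 784$)
$- \frac{14567}{d - -18158} + \frac{y}{P} = - \frac{14567}{-21125 - -18158} + \frac{30149}{784} = - \frac{14567}{-21125 + 18158} + 30149 \cdot \frac{1}{784} = - \frac{14567}{-2967} + \frac{4307}{112} = \left(-14567\right) \left(- \frac{1}{2967}\right) + \frac{4307}{112} = \frac{14567}{2967} + \frac{4307}{112} = \frac{14410373}{332304}$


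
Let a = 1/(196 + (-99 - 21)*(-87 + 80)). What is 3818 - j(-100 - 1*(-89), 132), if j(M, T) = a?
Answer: 3955447/1036 ≈ 3818.0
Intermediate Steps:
a = 1/1036 (a = 1/(196 - 120*(-7)) = 1/(196 + 840) = 1/1036 ≈ 0.00096525)
j(M, T) = 1/1036
3818 - j(-100 - 1*(-89), 132) = 3818 - 1*1/1036 = 3818 - 1/1036 = 3955447/1036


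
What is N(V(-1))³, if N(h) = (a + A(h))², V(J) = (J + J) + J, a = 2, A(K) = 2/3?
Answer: 262144/729 ≈ 359.59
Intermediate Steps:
A(K) = ⅔ (A(K) = 2*(⅓) = ⅔)
V(J) = 3*J (V(J) = 2*J + J = 3*J)
N(h) = 64/9 (N(h) = (2 + ⅔)² = (8/3)² = 64/9)
N(V(-1))³ = (64/9)³ = 262144/729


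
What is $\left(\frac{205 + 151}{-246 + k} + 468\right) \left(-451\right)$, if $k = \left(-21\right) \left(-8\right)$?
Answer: $- \frac{8151374}{39} \approx -2.0901 \cdot 10^{5}$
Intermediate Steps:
$k = 168$
$\left(\frac{205 + 151}{-246 + k} + 468\right) \left(-451\right) = \left(\frac{205 + 151}{-246 + 168} + 468\right) \left(-451\right) = \left(\frac{356}{-78} + 468\right) \left(-451\right) = \left(356 \left(- \frac{1}{78}\right) + 468\right) \left(-451\right) = \left(- \frac{178}{39} + 468\right) \left(-451\right) = \frac{18074}{39} \left(-451\right) = - \frac{8151374}{39}$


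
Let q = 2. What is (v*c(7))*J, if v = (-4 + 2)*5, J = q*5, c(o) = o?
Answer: -700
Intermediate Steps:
J = 10 (J = 2*5 = 10)
v = -10 (v = -2*5 = -10)
(v*c(7))*J = -10*7*10 = -70*10 = -700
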